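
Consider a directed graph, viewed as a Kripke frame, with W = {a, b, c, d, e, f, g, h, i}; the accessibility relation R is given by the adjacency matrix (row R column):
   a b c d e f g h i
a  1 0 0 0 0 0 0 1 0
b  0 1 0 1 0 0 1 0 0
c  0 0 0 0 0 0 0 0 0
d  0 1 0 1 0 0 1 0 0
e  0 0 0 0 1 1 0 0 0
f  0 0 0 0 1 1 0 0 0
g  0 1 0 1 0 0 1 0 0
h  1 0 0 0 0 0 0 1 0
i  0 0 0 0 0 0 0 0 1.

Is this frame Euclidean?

Yes

Euclidean: yes — any two successors of a common world are R-related.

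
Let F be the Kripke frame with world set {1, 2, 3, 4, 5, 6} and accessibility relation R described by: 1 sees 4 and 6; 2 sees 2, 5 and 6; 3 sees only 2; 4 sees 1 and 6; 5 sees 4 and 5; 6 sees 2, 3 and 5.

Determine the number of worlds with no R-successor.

R is serial; there are no such worlds.

0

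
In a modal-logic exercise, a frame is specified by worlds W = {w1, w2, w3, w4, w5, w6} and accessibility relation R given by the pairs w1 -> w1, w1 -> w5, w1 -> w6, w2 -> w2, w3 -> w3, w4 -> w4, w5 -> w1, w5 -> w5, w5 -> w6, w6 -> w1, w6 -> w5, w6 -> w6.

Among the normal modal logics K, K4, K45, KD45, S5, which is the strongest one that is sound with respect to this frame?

Transitive (axiom 4): yes — every two-step R-path is closed by a direct edge.
Euclidean (axiom 5): yes — any two successors of a common world are R-related.
Serial (axiom D): yes — every world has a successor (e.g. w1 R w1).
Reflexive (axiom T): yes — every world is R-related to itself.
So F validates K, K4, K45, KD45, S5. The strongest is S5.

S5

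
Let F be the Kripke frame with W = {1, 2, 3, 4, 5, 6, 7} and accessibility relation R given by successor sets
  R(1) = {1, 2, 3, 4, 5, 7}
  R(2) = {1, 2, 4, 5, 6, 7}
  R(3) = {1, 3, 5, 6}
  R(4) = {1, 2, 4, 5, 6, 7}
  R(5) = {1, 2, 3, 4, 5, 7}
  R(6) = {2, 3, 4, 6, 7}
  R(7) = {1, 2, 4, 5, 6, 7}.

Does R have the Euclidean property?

No

Euclidean: no — 1 R 2 and 1 R 3, but not 2 R 3.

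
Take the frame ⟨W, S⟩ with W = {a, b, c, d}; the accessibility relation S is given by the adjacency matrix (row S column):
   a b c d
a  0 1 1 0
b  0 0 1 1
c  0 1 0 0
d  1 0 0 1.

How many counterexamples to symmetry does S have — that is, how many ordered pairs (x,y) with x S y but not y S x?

Enumerating: (a,b), (a,c), (b,d), (d,a).

4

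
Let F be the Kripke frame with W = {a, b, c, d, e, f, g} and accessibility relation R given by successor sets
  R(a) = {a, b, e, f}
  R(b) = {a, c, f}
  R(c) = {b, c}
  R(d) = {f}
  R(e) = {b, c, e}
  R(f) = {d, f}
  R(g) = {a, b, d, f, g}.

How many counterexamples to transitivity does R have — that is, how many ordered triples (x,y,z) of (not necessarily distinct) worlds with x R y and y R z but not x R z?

Enumerating: (a,b,c), (a,e,c), (a,f,d), (b,a,b), (b,a,e), (b,c,b), (b,f,d), (c,b,a), (c,b,f), (d,f,d), (e,b,a), (e,b,f), (g,a,e), (g,b,c).

14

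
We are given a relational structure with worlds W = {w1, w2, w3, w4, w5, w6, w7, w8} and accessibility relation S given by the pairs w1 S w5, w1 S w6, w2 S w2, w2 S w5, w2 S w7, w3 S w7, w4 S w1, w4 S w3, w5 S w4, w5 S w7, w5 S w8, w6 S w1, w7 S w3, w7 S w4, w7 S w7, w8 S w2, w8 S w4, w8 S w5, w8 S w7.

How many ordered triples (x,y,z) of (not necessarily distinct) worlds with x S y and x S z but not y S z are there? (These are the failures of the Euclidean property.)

Enumerating: (w1,w5,w5), (w1,w5,w6), (w1,w6,w5), (w1,w6,w6), (w2,w5,w2), (w2,w5,w5), (w2,w7,w2), (w2,w7,w5), (w4,w1,w1), (w4,w1,w3), (w4,w3,w1), (w4,w3,w3), … and 19 more.
Total: 31.

31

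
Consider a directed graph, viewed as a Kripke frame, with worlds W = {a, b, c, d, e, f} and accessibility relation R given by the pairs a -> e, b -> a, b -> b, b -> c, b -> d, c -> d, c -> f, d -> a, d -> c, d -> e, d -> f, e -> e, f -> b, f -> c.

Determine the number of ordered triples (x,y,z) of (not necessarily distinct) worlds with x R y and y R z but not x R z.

15

Enumerating: (b,a,e), (b,c,f), (b,d,e), (b,d,f), (c,d,a), (c,d,c), (c,d,e), (c,f,b), (c,f,c), (d,c,d), (d,f,b), (f,b,a), (f,b,d), (f,c,d), (f,c,f).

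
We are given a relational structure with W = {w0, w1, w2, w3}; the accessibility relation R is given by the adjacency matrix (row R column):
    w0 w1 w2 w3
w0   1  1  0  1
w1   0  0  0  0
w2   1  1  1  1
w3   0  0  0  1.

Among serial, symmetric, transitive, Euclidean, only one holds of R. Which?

transitive

Serial: no — w1 has no R-successor.
Symmetric: no — w0 R w1 but not w1 R w0.
Transitive: yes — every two-step R-path is closed by a direct edge.
Euclidean: no — w0 R w1 and w0 R w3, but not w1 R w3.
Only transitive holds.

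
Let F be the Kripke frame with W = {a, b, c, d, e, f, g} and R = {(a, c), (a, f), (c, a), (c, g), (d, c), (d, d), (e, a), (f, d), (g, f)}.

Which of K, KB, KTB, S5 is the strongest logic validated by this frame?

Symmetric (axiom B): no — a R f but not f R a.
Reflexive (axiom T): no — a is not related to itself.
Euclidean (axiom 5): no — a R c and a R f, but not c R f.
So F validates K; KB would additionally require R to be symmetric. The strongest is K.

K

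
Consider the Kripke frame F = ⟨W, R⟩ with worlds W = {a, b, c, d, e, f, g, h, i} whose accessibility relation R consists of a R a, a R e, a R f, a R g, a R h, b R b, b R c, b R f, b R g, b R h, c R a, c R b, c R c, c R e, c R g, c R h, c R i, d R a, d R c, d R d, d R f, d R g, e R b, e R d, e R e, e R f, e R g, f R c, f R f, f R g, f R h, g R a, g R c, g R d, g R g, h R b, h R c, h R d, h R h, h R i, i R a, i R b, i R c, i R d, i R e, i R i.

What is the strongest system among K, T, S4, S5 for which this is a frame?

Reflexive (axiom T): yes — every world is R-related to itself.
Transitive (axiom 4): no — a R e and e R b, but not a R b.
Euclidean (axiom 5): no — a R e and a R h, but not e R h.
So F validates K, T; S4 would additionally require R to be transitive. The strongest is T.

T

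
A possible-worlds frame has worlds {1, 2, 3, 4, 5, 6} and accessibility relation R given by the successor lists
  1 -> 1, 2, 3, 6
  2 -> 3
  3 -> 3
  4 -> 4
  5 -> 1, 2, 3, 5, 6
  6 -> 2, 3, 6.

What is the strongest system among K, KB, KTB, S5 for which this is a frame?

K

Symmetric (axiom B): no — 1 R 2 but not 2 R 1.
Reflexive (axiom T): no — 2 is not related to itself.
Euclidean (axiom 5): no — 1 R 2 and 1 R 6, but not 2 R 6.
So F validates K; KB would additionally require R to be symmetric. The strongest is K.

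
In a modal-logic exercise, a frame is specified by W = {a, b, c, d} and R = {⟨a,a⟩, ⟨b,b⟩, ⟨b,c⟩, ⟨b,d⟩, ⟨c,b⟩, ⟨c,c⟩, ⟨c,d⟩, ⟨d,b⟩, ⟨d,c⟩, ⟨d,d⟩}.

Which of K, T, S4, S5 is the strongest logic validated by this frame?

S5

Reflexive (axiom T): yes — every world is R-related to itself.
Transitive (axiom 4): yes — every two-step R-path is closed by a direct edge.
Euclidean (axiom 5): yes — any two successors of a common world are R-related.
So F validates K, T, S4, S5. The strongest is S5.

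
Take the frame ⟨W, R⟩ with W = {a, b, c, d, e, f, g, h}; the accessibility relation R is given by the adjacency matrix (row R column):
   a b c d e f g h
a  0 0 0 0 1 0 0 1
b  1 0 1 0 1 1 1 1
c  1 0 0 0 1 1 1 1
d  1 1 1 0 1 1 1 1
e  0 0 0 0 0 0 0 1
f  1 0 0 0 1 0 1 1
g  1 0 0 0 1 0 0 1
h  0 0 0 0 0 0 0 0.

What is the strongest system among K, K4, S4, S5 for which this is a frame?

Transitive (axiom 4): yes — every two-step R-path is closed by a direct edge.
Reflexive (axiom T): no — a is not related to itself.
Euclidean (axiom 5): no — a R h and a R e, but not h R e.
So F validates K, K4; S4 would additionally require R to be reflexive. The strongest is K4.

K4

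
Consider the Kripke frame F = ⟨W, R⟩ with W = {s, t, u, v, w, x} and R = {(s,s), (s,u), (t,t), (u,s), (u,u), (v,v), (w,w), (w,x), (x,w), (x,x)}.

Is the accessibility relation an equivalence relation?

Reflexive: yes — every world is R-related to itself.
Symmetric: yes — every pair in R has its reverse in R.
Transitive: yes — every two-step R-path is closed by a direct edge.
So R is an equivalence relation.

Yes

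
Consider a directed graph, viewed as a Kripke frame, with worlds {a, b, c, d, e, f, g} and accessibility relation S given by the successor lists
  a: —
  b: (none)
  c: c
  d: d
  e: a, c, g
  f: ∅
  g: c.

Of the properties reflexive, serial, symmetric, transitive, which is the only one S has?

transitive

Reflexive: no — a is not related to itself.
Serial: no — a has no S-successor.
Symmetric: no — e S a but not a S e.
Transitive: yes — every two-step S-path is closed by a direct edge.
Only transitive holds.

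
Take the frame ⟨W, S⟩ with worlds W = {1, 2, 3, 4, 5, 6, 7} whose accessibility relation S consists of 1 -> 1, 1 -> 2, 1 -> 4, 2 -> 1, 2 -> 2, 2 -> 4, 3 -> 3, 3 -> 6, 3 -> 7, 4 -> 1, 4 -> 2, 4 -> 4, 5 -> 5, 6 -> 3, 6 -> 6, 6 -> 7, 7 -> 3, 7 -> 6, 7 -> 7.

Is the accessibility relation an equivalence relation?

Reflexive: yes — every world is S-related to itself.
Symmetric: yes — every pair in S has its reverse in S.
Transitive: yes — every two-step S-path is closed by a direct edge.
So S is an equivalence relation.

Yes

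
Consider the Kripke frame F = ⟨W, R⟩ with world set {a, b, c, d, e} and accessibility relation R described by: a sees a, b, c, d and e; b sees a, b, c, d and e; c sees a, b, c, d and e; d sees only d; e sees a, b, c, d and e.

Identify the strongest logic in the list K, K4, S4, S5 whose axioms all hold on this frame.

S4

Transitive (axiom 4): yes — every two-step R-path is closed by a direct edge.
Reflexive (axiom T): yes — every world is R-related to itself.
Euclidean (axiom 5): no — a R d and a R b, but not d R b.
So F validates K, K4, S4; S5 would additionally require R to be Euclidean. The strongest is S4.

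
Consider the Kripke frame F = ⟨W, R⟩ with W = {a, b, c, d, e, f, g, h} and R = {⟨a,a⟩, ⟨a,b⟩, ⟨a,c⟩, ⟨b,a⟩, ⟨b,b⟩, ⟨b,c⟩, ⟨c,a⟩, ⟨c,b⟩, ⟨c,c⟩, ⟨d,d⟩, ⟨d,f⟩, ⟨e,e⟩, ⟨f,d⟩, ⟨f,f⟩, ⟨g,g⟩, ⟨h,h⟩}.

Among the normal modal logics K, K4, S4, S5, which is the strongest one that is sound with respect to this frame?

Transitive (axiom 4): yes — every two-step R-path is closed by a direct edge.
Reflexive (axiom T): yes — every world is R-related to itself.
Euclidean (axiom 5): yes — any two successors of a common world are R-related.
So F validates K, K4, S4, S5. The strongest is S5.

S5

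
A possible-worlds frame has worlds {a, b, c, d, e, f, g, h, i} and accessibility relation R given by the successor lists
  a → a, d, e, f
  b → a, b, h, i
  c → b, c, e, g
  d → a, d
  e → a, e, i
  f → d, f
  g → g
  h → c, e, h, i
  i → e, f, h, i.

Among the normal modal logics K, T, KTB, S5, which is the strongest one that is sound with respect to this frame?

T

Reflexive (axiom T): yes — every world is R-related to itself.
Symmetric (axiom B): no — a R f but not f R a.
Euclidean (axiom 5): no — a R d and a R e, but not d R e.
So F validates K, T; KTB would additionally require R to be symmetric. The strongest is T.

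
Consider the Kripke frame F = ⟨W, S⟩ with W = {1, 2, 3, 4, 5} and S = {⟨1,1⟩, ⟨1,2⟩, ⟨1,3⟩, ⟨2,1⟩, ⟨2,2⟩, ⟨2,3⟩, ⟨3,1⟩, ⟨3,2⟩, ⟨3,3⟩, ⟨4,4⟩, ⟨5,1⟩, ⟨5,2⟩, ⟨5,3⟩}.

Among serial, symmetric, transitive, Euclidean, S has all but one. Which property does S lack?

Serial: yes — every world has a successor (e.g. 1 S 1).
Symmetric: no — 5 S 1 but not 1 S 5.
Transitive: yes — every two-step S-path is closed by a direct edge.
Euclidean: yes — any two successors of a common world are S-related.
Only symmetric fails.

symmetric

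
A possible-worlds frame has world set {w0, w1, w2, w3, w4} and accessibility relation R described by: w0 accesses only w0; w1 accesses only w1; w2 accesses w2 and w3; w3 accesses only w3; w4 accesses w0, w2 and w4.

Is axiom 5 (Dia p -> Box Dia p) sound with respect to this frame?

The schema 5 characterises exactly the Euclidean frames.
Euclidean: no — w4 R w0 and w4 R w2, but not w0 R w2.

No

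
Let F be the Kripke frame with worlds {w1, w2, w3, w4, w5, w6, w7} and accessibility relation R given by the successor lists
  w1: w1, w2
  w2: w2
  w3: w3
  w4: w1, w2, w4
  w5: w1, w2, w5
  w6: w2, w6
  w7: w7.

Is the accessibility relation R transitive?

Yes

Transitive: yes — every two-step R-path is closed by a direct edge.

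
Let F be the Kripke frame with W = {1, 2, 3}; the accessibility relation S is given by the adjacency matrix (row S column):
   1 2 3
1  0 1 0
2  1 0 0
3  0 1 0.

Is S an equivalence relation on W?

No

Reflexive: no — 1 is not related to itself.
Symmetric: no — 3 S 2 but not 2 S 3.
Transitive: no — 3 S 2 and 2 S 1, but not 3 S 1.
So S is not an equivalence relation.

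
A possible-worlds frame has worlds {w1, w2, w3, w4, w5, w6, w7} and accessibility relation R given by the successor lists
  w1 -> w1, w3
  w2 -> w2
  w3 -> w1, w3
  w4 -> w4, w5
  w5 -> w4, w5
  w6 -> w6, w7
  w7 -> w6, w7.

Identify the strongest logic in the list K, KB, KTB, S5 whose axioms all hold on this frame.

Symmetric (axiom B): yes — every pair in R has its reverse in R.
Reflexive (axiom T): yes — every world is R-related to itself.
Euclidean (axiom 5): yes — any two successors of a common world are R-related.
So F validates K, KB, KTB, S5. The strongest is S5.

S5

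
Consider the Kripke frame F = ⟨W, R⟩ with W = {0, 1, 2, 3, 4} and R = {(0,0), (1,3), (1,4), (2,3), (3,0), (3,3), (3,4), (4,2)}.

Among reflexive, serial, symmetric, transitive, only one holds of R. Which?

serial

Reflexive: no — 1 is not related to itself.
Serial: yes — every world has a successor (e.g. 0 R 0).
Symmetric: no — 1 R 3 but not 3 R 1.
Transitive: no — 1 R 3 and 3 R 0, but not 1 R 0.
Only serial holds.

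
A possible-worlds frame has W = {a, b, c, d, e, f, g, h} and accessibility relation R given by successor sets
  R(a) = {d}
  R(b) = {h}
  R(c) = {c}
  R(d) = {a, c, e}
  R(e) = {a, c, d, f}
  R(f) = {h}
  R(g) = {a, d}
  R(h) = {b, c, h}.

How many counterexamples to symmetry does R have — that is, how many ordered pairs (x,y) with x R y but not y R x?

8

Enumerating: (d,c), (e,a), (e,c), (e,f), (f,h), (g,a), (g,d), (h,c).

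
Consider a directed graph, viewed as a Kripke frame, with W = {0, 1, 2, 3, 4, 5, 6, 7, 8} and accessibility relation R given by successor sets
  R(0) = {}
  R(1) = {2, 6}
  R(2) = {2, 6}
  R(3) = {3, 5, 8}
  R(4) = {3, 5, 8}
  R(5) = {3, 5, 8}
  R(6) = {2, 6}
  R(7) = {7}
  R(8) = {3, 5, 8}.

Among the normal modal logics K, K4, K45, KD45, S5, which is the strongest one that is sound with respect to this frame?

K45

Transitive (axiom 4): yes — every two-step R-path is closed by a direct edge.
Euclidean (axiom 5): yes — any two successors of a common world are R-related.
Serial (axiom D): no — 0 has no R-successor.
Reflexive (axiom T): no — 0 is not related to itself.
So F validates K, K4, K45; KD45 would additionally require R to be serial. The strongest is K45.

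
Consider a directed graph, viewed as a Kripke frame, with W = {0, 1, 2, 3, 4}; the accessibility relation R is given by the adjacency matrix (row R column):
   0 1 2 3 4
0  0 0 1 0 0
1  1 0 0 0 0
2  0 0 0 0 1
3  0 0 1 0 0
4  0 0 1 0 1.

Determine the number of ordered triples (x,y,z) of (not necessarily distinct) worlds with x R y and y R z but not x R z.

Enumerating: (0,2,4), (1,0,2), (2,4,2), (3,2,4).

4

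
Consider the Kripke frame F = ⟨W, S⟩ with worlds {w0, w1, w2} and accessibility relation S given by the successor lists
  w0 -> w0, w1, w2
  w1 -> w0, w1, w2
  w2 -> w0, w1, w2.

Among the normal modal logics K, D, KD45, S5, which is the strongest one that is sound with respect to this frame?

S5

Serial (axiom D): yes — every world has a successor (e.g. w0 S w0).
Euclidean (axiom 5): yes — any two successors of a common world are S-related.
Transitive (axiom 4): yes — every two-step S-path is closed by a direct edge.
Reflexive (axiom T): yes — every world is S-related to itself.
So F validates K, D, KD45, S5. The strongest is S5.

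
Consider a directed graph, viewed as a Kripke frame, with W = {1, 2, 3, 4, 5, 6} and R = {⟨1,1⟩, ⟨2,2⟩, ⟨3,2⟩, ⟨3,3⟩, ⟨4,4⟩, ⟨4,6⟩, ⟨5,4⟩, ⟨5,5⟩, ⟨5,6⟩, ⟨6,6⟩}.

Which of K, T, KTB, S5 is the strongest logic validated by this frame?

Reflexive (axiom T): yes — every world is R-related to itself.
Symmetric (axiom B): no — 3 R 2 but not 2 R 3.
Euclidean (axiom 5): no — 5 R 6 and 5 R 4, but not 6 R 4.
So F validates K, T; KTB would additionally require R to be symmetric. The strongest is T.

T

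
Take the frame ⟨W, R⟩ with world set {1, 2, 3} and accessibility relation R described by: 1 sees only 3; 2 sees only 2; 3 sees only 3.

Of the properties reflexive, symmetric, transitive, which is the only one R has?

Reflexive: no — 1 is not related to itself.
Symmetric: no — 1 R 3 but not 3 R 1.
Transitive: yes — every two-step R-path is closed by a direct edge.
Only transitive holds.

transitive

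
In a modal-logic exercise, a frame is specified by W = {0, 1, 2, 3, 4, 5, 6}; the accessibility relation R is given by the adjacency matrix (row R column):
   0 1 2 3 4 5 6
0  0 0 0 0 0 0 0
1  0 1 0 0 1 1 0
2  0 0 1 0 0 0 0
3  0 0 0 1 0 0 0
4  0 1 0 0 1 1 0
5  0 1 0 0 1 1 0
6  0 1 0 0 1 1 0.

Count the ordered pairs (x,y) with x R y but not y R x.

3

Enumerating: (6,1), (6,4), (6,5).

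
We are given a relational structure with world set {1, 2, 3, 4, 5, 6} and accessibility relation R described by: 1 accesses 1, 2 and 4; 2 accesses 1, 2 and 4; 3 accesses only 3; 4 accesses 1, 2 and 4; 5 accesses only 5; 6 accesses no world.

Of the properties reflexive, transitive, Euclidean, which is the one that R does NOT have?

Reflexive: no — 6 is not related to itself.
Transitive: yes — every two-step R-path is closed by a direct edge.
Euclidean: yes — any two successors of a common world are R-related.
Only reflexive fails.

reflexive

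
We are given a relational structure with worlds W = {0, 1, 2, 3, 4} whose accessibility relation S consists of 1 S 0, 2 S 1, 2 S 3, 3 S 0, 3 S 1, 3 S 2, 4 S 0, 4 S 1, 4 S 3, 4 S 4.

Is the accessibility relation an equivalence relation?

Reflexive: no — 0 is not related to itself.
Symmetric: no — 1 S 0 but not 0 S 1.
Transitive: no — 2 S 1 and 1 S 0, but not 2 S 0.
So S is not an equivalence relation.

No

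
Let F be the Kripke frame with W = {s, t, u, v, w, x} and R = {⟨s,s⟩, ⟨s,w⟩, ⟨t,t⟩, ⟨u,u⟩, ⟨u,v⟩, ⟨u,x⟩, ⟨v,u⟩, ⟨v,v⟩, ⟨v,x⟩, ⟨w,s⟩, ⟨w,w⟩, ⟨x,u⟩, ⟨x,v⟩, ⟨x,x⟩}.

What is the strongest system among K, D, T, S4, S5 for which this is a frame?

Serial (axiom D): yes — every world has a successor (e.g. s R s).
Reflexive (axiom T): yes — every world is R-related to itself.
Transitive (axiom 4): yes — every two-step R-path is closed by a direct edge.
Euclidean (axiom 5): yes — any two successors of a common world are R-related.
So F validates K, D, T, S4, S5. The strongest is S5.

S5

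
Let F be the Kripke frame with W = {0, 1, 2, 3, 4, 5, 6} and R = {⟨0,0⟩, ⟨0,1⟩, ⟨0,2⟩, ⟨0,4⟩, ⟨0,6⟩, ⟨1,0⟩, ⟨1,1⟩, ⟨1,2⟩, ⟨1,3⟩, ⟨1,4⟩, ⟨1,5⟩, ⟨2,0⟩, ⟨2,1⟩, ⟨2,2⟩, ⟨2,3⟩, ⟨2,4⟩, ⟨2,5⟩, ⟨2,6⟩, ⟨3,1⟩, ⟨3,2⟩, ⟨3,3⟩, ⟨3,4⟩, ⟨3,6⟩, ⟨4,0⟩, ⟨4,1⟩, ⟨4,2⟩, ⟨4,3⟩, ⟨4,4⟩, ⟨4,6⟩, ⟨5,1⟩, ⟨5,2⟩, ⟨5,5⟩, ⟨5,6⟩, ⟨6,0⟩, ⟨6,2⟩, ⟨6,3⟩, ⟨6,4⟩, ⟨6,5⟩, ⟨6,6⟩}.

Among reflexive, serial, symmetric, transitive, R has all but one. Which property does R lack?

Reflexive: yes — every world is R-related to itself.
Serial: yes — every world has a successor (e.g. 0 R 0).
Symmetric: yes — every pair in R has its reverse in R.
Transitive: no — 0 R 1 and 1 R 3, but not 0 R 3.
Only transitive fails.

transitive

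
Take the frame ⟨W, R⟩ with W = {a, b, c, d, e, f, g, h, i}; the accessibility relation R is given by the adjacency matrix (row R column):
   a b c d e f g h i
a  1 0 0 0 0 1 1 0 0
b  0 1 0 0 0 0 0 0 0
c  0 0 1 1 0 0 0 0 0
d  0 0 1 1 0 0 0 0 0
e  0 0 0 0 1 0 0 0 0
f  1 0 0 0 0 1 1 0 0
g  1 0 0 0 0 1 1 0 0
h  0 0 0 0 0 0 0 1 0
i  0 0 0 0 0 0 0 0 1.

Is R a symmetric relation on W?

Yes

Symmetric: yes — every pair in R has its reverse in R.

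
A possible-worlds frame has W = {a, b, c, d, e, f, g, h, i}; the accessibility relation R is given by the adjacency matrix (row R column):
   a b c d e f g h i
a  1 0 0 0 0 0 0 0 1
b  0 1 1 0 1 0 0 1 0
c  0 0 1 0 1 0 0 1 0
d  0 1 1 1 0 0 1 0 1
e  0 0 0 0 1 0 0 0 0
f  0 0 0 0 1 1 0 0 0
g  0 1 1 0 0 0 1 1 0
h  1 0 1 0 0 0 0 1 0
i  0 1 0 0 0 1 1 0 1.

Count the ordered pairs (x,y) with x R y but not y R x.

Enumerating: (a,i), (b,c), (b,e), (b,h), (c,e), (d,b), (d,c), (d,g), (d,i), (f,e), (g,b), (g,c), (g,h), (h,a), (i,b), (i,f), (i,g).

17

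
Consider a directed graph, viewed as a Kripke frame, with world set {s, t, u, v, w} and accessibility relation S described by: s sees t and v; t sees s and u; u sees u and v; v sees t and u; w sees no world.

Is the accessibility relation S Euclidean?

No

Euclidean: no — s S t and s S v, but not t S v.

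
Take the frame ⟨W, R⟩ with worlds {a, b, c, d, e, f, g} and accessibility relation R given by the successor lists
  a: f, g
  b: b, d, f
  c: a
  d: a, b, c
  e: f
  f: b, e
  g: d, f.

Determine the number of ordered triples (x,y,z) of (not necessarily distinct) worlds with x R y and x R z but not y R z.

Enumerating: (a,f,f), (a,f,g), (a,g,g), (b,d,d), (b,d,f), (b,f,d), (b,f,f), (c,a,a), (d,a,a), (d,a,b), (d,a,c), (d,b,a), … and 11 more.
Total: 23.

23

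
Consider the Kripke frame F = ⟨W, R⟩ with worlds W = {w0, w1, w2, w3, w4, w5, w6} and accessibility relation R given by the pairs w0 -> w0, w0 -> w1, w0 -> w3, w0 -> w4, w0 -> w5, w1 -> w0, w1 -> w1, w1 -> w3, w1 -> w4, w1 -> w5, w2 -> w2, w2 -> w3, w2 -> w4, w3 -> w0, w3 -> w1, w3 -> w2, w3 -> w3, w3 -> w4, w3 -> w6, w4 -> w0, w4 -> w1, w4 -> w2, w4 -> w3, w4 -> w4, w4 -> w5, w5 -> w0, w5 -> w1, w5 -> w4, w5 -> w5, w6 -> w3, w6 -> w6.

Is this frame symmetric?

Yes

Symmetric: yes — every pair in R has its reverse in R.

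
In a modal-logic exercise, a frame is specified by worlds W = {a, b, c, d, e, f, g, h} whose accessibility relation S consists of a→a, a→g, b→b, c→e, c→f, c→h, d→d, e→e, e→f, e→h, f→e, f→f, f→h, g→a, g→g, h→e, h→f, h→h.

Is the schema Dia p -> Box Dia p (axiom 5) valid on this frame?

Axiom 5 corresponds to the accessibility relation being Euclidean.
Euclidean: yes — any two successors of a common world are S-related.

Yes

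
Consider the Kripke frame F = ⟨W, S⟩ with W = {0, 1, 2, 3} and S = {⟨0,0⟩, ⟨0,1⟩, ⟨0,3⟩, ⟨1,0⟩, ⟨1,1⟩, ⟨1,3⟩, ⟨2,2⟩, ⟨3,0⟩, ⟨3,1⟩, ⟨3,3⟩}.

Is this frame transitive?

Yes

Transitive: yes — every two-step S-path is closed by a direct edge.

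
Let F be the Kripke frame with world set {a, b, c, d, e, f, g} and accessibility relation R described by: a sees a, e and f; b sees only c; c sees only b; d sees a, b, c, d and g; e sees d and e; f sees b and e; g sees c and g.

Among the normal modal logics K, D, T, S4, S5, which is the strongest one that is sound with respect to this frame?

Serial (axiom D): yes — every world has a successor (e.g. a R a).
Reflexive (axiom T): no — b is not related to itself.
Transitive (axiom 4): no — a R e and e R d, but not a R d.
Euclidean (axiom 5): no — a R e and a R f, but not e R f.
So F validates K, D; T would additionally require R to be reflexive. The strongest is D.

D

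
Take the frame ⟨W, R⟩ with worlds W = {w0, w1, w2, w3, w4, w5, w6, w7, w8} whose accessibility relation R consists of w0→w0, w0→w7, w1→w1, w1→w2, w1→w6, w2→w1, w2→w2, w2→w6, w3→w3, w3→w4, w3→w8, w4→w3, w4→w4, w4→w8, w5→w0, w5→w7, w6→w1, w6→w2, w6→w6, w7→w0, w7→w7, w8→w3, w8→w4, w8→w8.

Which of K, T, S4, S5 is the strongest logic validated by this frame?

K

Reflexive (axiom T): no — w5 is not related to itself.
Transitive (axiom 4): yes — every two-step R-path is closed by a direct edge.
Euclidean (axiom 5): yes — any two successors of a common world are R-related.
So F validates K; T would additionally require R to be reflexive. The strongest is K.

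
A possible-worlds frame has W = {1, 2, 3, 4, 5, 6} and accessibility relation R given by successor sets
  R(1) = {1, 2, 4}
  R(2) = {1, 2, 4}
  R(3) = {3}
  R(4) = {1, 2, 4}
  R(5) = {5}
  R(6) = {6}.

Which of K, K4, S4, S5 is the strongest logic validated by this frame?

Transitive (axiom 4): yes — every two-step R-path is closed by a direct edge.
Reflexive (axiom T): yes — every world is R-related to itself.
Euclidean (axiom 5): yes — any two successors of a common world are R-related.
So F validates K, K4, S4, S5. The strongest is S5.

S5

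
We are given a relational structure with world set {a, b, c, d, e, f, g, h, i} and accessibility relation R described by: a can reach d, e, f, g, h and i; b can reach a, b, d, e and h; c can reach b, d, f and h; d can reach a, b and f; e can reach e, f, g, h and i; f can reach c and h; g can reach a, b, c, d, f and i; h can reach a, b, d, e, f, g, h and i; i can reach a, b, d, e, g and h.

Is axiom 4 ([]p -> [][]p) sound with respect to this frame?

Axiom 4 corresponds to the accessibility relation being transitive.
Transitive: no — a R d and d R b, but not a R b.

No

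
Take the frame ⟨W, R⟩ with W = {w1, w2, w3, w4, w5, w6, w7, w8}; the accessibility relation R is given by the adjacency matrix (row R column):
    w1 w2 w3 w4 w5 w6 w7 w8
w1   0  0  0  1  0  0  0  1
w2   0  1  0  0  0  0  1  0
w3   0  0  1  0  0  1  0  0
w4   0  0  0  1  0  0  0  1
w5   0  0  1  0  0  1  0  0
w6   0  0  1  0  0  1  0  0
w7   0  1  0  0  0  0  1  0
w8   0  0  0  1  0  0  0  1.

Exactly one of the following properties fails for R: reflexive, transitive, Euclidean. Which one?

Reflexive: no — w1 is not related to itself.
Transitive: yes — every two-step R-path is closed by a direct edge.
Euclidean: yes — any two successors of a common world are R-related.
Only reflexive fails.

reflexive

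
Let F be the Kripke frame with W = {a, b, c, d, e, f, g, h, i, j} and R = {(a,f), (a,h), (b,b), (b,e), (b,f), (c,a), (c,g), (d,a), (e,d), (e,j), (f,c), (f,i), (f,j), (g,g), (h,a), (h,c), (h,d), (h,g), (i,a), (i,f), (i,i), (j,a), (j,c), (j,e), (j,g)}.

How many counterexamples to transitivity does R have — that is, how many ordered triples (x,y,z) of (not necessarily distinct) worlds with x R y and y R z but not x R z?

Enumerating: (a,f,c), (a,f,i), (a,f,j), (a,h,a), (a,h,c), (a,h,d), (a,h,g), (b,e,d), (b,e,j), (b,f,c), (b,f,i), (b,f,j), … and 25 more.
Total: 37.

37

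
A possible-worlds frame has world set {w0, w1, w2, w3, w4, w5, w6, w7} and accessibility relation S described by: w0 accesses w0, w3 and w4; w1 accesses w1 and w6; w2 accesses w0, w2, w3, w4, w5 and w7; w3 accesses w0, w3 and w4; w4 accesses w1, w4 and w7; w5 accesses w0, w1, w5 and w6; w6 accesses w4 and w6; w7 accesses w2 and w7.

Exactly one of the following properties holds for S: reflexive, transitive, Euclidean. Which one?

reflexive

Reflexive: yes — every world is S-related to itself.
Transitive: no — w0 S w4 and w4 S w1, but not w0 S w1.
Euclidean: no — w0 S w4 and w0 S w3, but not w4 S w3.
Only reflexive holds.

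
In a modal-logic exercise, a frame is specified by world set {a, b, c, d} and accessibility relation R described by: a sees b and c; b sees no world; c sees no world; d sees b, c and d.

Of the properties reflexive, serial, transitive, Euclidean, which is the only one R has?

transitive

Reflexive: no — a is not related to itself.
Serial: no — b has no R-successor.
Transitive: yes — every two-step R-path is closed by a direct edge.
Euclidean: no — a R b and a R c, but not b R c.
Only transitive holds.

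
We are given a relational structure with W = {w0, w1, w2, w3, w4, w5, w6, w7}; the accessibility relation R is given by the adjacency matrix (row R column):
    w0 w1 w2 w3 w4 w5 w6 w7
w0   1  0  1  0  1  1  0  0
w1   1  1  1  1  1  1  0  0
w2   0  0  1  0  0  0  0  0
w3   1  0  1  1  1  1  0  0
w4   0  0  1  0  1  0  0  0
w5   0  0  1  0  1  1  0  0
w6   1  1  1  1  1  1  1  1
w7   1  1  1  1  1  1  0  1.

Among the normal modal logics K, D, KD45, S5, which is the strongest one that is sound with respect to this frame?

D

Serial (axiom D): yes — every world has a successor (e.g. w0 R w0).
Euclidean (axiom 5): no — w0 R w2 and w0 R w4, but not w2 R w4.
Transitive (axiom 4): yes — every two-step R-path is closed by a direct edge.
Reflexive (axiom T): yes — every world is R-related to itself.
So F validates K, D; KD45 would additionally require R to be Euclidean. The strongest is D.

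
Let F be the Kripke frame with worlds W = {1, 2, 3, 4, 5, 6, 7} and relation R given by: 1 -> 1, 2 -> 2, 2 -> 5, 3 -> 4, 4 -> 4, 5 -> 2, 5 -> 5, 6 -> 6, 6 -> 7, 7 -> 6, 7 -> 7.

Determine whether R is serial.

Yes

Serial: yes — every world has a successor (e.g. 1 R 1).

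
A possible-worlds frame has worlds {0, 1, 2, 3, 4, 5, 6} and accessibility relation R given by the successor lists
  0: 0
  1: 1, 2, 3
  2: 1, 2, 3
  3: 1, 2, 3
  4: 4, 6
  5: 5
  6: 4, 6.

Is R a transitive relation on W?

Yes

Transitive: yes — every two-step R-path is closed by a direct edge.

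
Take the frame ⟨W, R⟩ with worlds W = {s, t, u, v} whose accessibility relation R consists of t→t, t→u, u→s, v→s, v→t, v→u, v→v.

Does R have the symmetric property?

No

Symmetric: no — t R u but not u R t.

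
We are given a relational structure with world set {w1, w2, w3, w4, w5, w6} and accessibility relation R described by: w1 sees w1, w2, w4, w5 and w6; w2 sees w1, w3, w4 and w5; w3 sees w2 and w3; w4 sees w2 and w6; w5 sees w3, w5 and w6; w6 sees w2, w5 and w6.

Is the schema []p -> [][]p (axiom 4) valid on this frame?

No

Axiom 4 corresponds to the accessibility relation being transitive.
Transitive: no — w1 R w2 and w2 R w3, but not w1 R w3.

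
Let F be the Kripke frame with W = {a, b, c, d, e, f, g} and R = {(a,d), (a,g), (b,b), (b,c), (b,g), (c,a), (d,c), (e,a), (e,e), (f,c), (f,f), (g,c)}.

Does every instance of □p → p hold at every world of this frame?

Axiom T corresponds to the accessibility relation being reflexive.
Reflexive: no — a is not related to itself.

No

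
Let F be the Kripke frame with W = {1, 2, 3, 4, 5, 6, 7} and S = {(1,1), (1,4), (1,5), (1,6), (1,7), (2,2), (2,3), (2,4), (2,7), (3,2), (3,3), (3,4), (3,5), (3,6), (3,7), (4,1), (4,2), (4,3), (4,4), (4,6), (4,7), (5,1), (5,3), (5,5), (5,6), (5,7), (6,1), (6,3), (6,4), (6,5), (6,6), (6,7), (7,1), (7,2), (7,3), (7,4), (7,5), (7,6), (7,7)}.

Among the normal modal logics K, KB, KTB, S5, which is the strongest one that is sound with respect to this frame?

KTB

Symmetric (axiom B): yes — every pair in S has its reverse in S.
Reflexive (axiom T): yes — every world is S-related to itself.
Euclidean (axiom 5): no — 1 S 4 and 1 S 5, but not 4 S 5.
So F validates K, KB, KTB; S5 would additionally require S to be Euclidean. The strongest is KTB.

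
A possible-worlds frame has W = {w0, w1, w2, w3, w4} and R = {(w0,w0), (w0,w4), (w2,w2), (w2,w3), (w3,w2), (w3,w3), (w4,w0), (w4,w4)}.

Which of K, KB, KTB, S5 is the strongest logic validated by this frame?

Symmetric (axiom B): yes — every pair in R has its reverse in R.
Reflexive (axiom T): no — w1 is not related to itself.
Euclidean (axiom 5): yes — any two successors of a common world are R-related.
So F validates K, KB; KTB would additionally require R to be reflexive. The strongest is KB.

KB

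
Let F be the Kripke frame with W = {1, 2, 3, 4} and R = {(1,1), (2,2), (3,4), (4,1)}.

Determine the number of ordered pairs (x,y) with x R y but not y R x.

2

Enumerating: (3,4), (4,1).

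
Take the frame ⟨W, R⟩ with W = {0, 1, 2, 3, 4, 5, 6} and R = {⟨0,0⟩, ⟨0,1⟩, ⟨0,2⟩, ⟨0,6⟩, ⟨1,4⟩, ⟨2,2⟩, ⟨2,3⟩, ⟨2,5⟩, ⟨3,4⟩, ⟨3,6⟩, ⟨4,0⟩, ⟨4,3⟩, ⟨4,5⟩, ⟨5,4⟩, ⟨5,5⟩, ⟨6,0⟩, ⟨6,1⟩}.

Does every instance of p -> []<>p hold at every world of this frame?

Axiom B corresponds to the accessibility relation being symmetric.
Symmetric: no — 0 R 1 but not 1 R 0.

No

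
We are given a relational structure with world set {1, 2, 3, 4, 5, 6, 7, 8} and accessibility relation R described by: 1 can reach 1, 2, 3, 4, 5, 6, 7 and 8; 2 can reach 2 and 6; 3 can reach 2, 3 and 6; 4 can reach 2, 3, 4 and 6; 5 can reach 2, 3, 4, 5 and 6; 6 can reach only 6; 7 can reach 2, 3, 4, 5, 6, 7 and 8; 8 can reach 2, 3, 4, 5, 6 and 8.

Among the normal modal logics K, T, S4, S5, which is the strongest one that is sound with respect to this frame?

S4

Reflexive (axiom T): yes — every world is R-related to itself.
Transitive (axiom 4): yes — every two-step R-path is closed by a direct edge.
Euclidean (axiom 5): no — 1 R 2 and 1 R 3, but not 2 R 3.
So F validates K, T, S4; S5 would additionally require R to be Euclidean. The strongest is S4.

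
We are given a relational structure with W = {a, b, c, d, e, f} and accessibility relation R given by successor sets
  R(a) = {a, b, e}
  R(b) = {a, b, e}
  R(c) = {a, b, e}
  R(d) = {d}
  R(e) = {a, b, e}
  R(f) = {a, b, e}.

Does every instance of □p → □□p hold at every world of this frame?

Yes

By correspondence theory, 4 is valid on a frame iff R is transitive.
Transitive: yes — every two-step R-path is closed by a direct edge.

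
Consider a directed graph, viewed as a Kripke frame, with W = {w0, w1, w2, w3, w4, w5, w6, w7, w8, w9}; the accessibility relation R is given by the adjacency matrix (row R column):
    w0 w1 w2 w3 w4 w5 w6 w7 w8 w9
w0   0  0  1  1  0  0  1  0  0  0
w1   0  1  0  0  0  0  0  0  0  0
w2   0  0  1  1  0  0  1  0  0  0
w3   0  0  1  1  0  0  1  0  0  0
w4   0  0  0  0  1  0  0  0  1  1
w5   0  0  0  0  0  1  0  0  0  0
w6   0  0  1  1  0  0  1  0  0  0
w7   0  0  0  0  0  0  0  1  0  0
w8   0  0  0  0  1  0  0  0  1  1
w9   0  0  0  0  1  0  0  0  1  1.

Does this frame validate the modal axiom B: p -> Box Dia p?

By correspondence theory, B is valid on a frame iff R is symmetric.
Symmetric: no — w0 R w2 but not w2 R w0.

No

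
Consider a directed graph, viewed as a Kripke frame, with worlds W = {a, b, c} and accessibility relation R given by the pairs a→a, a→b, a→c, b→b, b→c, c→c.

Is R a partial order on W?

Reflexive: yes — every world is R-related to itself.
Transitive: yes — every two-step R-path is closed by a direct edge.
Antisymmetric: yes — no distinct pair is related both ways.
So R is a partial order.

Yes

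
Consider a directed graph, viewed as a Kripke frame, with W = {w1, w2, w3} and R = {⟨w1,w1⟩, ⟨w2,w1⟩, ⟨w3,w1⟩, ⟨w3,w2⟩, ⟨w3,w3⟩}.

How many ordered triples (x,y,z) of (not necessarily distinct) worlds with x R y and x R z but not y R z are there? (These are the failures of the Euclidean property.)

4

Enumerating: (w3,w1,w2), (w3,w1,w3), (w3,w2,w2), (w3,w2,w3).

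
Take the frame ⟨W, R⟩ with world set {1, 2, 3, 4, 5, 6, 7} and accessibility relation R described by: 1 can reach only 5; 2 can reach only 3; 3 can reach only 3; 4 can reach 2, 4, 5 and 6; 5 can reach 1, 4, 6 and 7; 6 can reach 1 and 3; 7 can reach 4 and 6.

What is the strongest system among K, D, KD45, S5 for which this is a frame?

Serial (axiom D): yes — every world has a successor (e.g. 1 R 5).
Euclidean (axiom 5): no — 4 R 2 and 4 R 5, but not 2 R 5.
Transitive (axiom 4): no — 1 R 5 and 5 R 4, but not 1 R 4.
Reflexive (axiom T): no — 1 is not related to itself.
So F validates K, D; KD45 would additionally require R to be Euclidean and transitive. The strongest is D.

D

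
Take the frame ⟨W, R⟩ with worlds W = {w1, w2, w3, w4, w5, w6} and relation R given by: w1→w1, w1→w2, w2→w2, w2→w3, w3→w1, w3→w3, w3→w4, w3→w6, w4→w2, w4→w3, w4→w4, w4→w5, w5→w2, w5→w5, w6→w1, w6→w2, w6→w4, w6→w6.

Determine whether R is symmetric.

Symmetric: no — w1 R w2 but not w2 R w1.

No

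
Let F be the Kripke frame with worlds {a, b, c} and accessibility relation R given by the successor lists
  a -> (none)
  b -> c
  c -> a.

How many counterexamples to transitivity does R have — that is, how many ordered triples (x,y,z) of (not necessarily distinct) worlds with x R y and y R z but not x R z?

1

Enumerating: (b,c,a).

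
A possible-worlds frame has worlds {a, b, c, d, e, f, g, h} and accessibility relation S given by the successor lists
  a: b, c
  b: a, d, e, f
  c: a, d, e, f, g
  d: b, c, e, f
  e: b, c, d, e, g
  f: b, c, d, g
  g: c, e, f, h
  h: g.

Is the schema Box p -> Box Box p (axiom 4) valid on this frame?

By correspondence theory, 4 is valid on a frame iff S is transitive.
Transitive: no — a S b and b S d, but not a S d.

No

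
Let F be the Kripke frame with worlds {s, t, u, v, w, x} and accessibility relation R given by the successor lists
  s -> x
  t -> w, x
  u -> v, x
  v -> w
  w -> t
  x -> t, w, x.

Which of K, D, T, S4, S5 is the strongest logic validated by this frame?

D

Serial (axiom D): yes — every world has a successor (e.g. s R x).
Reflexive (axiom T): no — s is not related to itself.
Transitive (axiom 4): no — s R x and x R t, but not s R t.
Euclidean (axiom 5): no — t R w and t R x, but not w R x.
So F validates K, D; T would additionally require R to be reflexive. The strongest is D.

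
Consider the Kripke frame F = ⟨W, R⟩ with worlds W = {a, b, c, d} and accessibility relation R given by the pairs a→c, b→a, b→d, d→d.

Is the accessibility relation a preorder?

No

Reflexive: no — a is not related to itself.
Transitive: no — b R a and a R c, but not b R c.
So R is not a preorder.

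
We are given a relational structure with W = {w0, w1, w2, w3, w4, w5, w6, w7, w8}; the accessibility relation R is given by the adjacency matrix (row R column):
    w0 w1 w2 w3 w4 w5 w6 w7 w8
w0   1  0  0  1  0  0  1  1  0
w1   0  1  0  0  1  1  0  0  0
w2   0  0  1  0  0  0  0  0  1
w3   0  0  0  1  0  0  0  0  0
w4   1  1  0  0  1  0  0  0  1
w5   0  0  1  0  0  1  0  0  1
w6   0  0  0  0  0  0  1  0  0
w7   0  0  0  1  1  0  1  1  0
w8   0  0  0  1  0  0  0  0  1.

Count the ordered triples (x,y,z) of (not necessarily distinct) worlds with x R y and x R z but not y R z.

Enumerating: (w0,w3,w0), (w0,w3,w6), (w0,w3,w7), (w0,w6,w0), (w0,w6,w3), (w0,w6,w7), (w0,w7,w0), (w1,w4,w5), (w1,w5,w1), (w1,w5,w4), (w2,w8,w2), (w4,w0,w1), … and 20 more.
Total: 32.

32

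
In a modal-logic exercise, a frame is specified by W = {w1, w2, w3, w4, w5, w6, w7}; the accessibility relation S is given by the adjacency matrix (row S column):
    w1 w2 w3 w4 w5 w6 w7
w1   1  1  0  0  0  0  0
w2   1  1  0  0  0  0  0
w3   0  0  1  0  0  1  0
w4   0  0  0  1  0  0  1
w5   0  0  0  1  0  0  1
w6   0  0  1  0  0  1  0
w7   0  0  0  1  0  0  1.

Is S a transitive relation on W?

Yes

Transitive: yes — every two-step S-path is closed by a direct edge.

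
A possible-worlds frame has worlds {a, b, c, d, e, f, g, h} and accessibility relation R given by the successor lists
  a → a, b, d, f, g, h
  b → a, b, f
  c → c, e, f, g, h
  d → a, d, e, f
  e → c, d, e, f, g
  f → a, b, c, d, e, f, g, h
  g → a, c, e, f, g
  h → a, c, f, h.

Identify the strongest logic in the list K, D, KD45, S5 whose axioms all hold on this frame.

Serial (axiom D): yes — every world has a successor (e.g. a R a).
Euclidean (axiom 5): no — a R b and a R d, but not b R d.
Transitive (axiom 4): no — a R d and d R e, but not a R e.
Reflexive (axiom T): yes — every world is R-related to itself.
So F validates K, D; KD45 would additionally require R to be Euclidean and transitive. The strongest is D.

D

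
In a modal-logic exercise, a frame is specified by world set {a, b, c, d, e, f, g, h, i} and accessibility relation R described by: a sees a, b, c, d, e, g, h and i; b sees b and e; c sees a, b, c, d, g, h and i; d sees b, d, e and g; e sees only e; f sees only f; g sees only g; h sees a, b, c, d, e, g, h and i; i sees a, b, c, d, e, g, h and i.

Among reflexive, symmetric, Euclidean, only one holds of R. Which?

Reflexive: yes — every world is R-related to itself.
Symmetric: no — a R b but not b R a.
Euclidean: no — a R b and a R c, but not b R c.
Only reflexive holds.

reflexive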